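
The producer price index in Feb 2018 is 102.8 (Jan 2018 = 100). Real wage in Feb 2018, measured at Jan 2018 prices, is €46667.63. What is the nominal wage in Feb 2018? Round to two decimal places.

Nominal = Real × (Index/100) = 46667.63 × (102.8/100)
        = 46667.63 × 1.028 = 47974.3236

47974.32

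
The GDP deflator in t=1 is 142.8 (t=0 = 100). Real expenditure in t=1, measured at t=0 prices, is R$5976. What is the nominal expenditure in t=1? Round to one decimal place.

Nominal = Real × (Index/100) = 5976 × (142.8/100)
        = 5976 × 1.428 = 8533.7280

8533.7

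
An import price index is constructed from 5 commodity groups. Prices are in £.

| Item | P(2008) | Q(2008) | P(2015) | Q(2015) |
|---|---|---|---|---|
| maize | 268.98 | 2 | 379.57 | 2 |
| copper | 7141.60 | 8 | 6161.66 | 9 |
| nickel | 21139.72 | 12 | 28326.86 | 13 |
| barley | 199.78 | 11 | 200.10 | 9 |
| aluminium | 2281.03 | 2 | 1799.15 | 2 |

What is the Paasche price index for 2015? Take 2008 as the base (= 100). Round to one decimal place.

Paasche price index uses current-period quantities as weights.
ΣP(2015)·Q(2015) = 379.57×2 + 6161.66×9 + 28326.86×13 + 200.10×9 + 1799.15×2 = 759.14 + 55454.94 + 368249.18 + 1800.9 + 3598.3 = 429862.46
ΣP(2008)·Q(2015) = 268.98×2 + 7141.60×9 + 21139.72×13 + 199.78×9 + 2281.03×2 = 537.96 + 64274.4 + 274816.36 + 1798.02 + 4562.06 = 345988.8
Index = 429862.46 / 345988.8 × 100 = 124.2417

124.2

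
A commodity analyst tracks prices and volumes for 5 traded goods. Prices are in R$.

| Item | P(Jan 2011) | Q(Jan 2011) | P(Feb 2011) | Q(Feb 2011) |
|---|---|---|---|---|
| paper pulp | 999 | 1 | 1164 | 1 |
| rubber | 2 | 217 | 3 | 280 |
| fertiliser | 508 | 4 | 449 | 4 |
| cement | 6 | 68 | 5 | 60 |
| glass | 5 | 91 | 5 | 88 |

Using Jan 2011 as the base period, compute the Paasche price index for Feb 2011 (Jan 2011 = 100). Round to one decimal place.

Paasche price index uses current-period quantities as weights.
ΣP(Feb 2011)·Q(Feb 2011) = 1164×1 + 3×280 + 449×4 + 5×60 + 5×88 = 1164 + 840 + 1796 + 300 + 440 = 4540
ΣP(Jan 2011)·Q(Feb 2011) = 999×1 + 2×280 + 508×4 + 6×60 + 5×88 = 999 + 560 + 2032 + 360 + 440 = 4391
Index = 4540 / 4391 × 100 = 103.3933

103.4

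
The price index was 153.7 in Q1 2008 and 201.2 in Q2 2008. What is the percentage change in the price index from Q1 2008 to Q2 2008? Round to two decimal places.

30.90%

Change = (201.2 − 153.7) / 153.7 × 100
       = 47.5 / 153.7 × 100 = 30.9044%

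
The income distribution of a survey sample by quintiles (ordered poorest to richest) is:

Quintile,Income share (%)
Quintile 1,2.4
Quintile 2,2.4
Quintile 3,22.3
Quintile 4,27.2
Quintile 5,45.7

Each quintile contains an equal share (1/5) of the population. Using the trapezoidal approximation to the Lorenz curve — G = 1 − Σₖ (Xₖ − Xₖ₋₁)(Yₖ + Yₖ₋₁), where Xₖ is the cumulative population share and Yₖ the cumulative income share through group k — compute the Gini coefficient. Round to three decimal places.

0.446

Cumulative income shares Yₖ: 0.0240, 0.0480, 0.2710, 0.5430, 1.0000
Σ (Xₖ−Xₖ₋₁)(Yₖ+Yₖ₋₁) = (1/5)(0.0240+0.0000) + (1/5)(0.0480+0.0240) + (1/5)(0.2710+0.0480) + (1/5)(0.5430+0.2710) + (1/5)(1.0000+0.5430)
  = 0.0048 + 0.0144 + 0.0638 + 0.1628 + 0.3086 = 0.5544
G = 1 − 0.5544 = 0.4456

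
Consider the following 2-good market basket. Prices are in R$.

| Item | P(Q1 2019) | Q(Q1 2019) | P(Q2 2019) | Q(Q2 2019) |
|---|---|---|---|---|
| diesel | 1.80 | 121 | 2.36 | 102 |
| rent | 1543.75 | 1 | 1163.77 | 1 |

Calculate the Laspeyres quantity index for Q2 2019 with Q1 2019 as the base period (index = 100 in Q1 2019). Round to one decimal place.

98.1

Laspeyres quantity index uses base-period prices as weights.
ΣP(Q1 2019)·Q(Q2 2019) = 1.80×102 + 1543.75×1 = 183.6 + 1543.75 = 1727.35
ΣP(Q1 2019)·Q(Q1 2019) = 1.80×121 + 1543.75×1 = 217.8 + 1543.75 = 1761.55
Index = 1727.35 / 1761.55 × 100 = 98.0585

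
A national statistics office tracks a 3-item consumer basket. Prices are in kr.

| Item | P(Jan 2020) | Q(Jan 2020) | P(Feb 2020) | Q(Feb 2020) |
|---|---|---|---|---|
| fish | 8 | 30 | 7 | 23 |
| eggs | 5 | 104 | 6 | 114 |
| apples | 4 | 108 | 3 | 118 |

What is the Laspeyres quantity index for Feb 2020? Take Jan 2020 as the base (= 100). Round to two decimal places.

Laspeyres quantity index uses base-period prices as weights.
ΣP(Jan 2020)·Q(Feb 2020) = 8×23 + 5×114 + 4×118 = 184 + 570 + 472 = 1226
ΣP(Jan 2020)·Q(Jan 2020) = 8×30 + 5×104 + 4×108 = 240 + 520 + 432 = 1192
Index = 1226 / 1192 × 100 = 102.8523

102.85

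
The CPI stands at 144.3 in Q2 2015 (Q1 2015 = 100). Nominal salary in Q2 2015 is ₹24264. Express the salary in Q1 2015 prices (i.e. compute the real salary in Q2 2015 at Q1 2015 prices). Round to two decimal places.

Real = Nominal ÷ (Index/100) = 24264 ÷ (144.3/100)
     = 24264 ÷ 1.443 = 16814.9688

16814.97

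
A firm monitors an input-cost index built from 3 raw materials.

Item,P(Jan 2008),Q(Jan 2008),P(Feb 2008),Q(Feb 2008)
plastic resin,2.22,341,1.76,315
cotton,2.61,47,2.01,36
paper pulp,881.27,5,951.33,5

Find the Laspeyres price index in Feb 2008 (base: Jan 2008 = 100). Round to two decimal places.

Laspeyres price index uses base-period quantities as weights.
ΣP(Feb 2008)·Q(Jan 2008) = 1.76×341 + 2.01×47 + 951.33×5 = 600.16 + 94.47 + 4756.65 = 5451.28
ΣP(Jan 2008)·Q(Jan 2008) = 2.22×341 + 2.61×47 + 881.27×5 = 757.02 + 122.67 + 4406.35 = 5286.04
Index = 5451.28 / 5286.04 × 100 = 103.1260

103.13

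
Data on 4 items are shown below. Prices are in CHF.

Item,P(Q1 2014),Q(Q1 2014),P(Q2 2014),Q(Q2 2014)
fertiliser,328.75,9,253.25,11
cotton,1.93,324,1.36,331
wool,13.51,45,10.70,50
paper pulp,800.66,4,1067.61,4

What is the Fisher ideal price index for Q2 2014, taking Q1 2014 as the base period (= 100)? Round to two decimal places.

99.95

Laspeyres component (base-period weights):
ΣP(Q2 2014)Q(Q1 2014) = 253.25×9 + 1.36×324 + 10.70×45 + 1067.61×4 = 2279.25 + 440.64 + 481.5 + 4270.44 = 7471.83
ΣP(Q1 2014)Q(Q1 2014) = 328.75×9 + 1.93×324 + 13.51×45 + 800.66×4 = 2958.75 + 625.32 + 607.95 + 3202.64 = 7394.66
L = 7471.83 / 7394.66 × 100 = 101.0436
Paasche component (current-period weights):
ΣP(Q2 2014)Q(Q2 2014) = 253.25×11 + 1.36×331 + 10.70×50 + 1067.61×4 = 2785.75 + 450.16 + 535 + 4270.44 = 8041.35
ΣP(Q1 2014)Q(Q2 2014) = 328.75×11 + 1.93×331 + 13.51×50 + 800.66×4 = 3616.25 + 638.83 + 675.5 + 3202.64 = 8133.22
P = 8041.35 / 8133.22 × 100 = 98.8704
Fisher = √(L × P) = √(101.0436 × 98.8704) = 99.9511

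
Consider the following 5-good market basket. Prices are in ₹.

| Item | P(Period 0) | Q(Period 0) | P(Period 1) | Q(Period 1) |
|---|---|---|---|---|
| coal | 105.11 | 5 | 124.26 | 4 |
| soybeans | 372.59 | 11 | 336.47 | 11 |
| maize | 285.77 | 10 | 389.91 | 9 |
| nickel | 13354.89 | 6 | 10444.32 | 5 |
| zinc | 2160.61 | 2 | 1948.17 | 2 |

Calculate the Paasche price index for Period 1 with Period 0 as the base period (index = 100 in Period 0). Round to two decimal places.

81.63

Paasche price index uses current-period quantities as weights.
ΣP(Period 1)·Q(Period 1) = 124.26×4 + 336.47×11 + 389.91×9 + 10444.32×5 + 1948.17×2 = 497.04 + 3701.17 + 3509.19 + 52221.6 + 3896.34 = 63825.34
ΣP(Period 0)·Q(Period 1) = 105.11×4 + 372.59×11 + 285.77×9 + 13354.89×5 + 2160.61×2 = 420.44 + 4098.49 + 2571.93 + 66774.45 + 4321.22 = 78186.53
Index = 63825.34 / 78186.53 × 100 = 81.6321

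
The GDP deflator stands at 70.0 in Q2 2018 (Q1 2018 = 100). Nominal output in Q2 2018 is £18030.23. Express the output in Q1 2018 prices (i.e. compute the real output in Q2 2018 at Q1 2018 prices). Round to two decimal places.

Real = Nominal ÷ (Index/100) = 18030.23 ÷ (70.0/100)
     = 18030.23 ÷ 0.700 = 25757.4714

25757.47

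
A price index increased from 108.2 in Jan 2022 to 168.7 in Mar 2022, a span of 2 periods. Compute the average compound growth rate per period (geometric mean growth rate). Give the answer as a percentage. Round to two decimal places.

24.87%

Growth factor = (168.7/108.2)^(1/2) = (1.559150)^(1/2) = 1.248659
Growth rate = 1.248659 − 1 = 0.248659 = 24.8659%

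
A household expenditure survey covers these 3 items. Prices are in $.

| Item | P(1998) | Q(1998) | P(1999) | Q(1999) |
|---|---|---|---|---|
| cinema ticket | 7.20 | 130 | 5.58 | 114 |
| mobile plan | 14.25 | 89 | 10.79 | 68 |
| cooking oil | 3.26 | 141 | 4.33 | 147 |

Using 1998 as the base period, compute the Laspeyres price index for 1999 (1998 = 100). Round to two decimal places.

86.20

Laspeyres price index uses base-period quantities as weights.
ΣP(1999)·Q(1998) = 5.58×130 + 10.79×89 + 4.33×141 = 725.4 + 960.31 + 610.53 = 2296.24
ΣP(1998)·Q(1998) = 7.20×130 + 14.25×89 + 3.26×141 = 936 + 1268.25 + 459.66 = 2663.91
Index = 2296.24 / 2663.91 × 100 = 86.1981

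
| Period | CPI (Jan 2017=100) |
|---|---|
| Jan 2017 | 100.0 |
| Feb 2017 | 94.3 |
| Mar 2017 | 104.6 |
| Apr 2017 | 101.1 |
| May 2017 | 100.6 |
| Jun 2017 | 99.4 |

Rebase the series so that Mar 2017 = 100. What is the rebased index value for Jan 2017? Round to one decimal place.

95.6

Rebased(Jan 2017) = 100.0 / 104.6 × 100 = 95.6023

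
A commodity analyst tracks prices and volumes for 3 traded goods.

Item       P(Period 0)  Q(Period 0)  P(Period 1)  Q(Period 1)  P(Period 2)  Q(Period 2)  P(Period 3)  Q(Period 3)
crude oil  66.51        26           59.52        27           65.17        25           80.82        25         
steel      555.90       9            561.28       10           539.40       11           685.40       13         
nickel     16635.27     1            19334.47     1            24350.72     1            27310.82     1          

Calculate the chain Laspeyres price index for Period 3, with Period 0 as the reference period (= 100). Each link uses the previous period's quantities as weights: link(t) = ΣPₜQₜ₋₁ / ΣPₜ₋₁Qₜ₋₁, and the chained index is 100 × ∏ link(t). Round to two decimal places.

152.12

Link Period 0→Period 1:
ΣP(Period 1)Q(Period 0) = 59.52×26 + 561.28×9 + 19334.47×1 = 1547.52 + 5051.52 + 19334.47 = 25933.51
ΣP(Period 0)Q(Period 0) = 66.51×26 + 555.90×9 + 16635.27×1 = 1729.26 + 5003.1 + 16635.27 = 23367.63
link = 25933.51/23367.63 = 1.109805
Link Period 1→Period 2:
ΣP(Period 2)Q(Period 1) = 65.17×27 + 539.40×10 + 24350.72×1 = 1759.59 + 5394 + 24350.72 = 31504.31
ΣP(Period 1)Q(Period 1) = 59.52×27 + 561.28×10 + 19334.47×1 = 1607.04 + 5612.8 + 19334.47 = 26554.31
link = 31504.31/26554.31 = 1.186410
Link Period 2→Period 3:
ΣP(Period 3)Q(Period 2) = 80.82×25 + 685.40×11 + 27310.82×1 = 2020.5 + 7539.4 + 27310.82 = 36870.72
ΣP(Period 2)Q(Period 2) = 65.17×25 + 539.40×11 + 24350.72×1 = 1629.25 + 5933.4 + 24350.72 = 31913.37
link = 36870.72/31913.37 = 1.155338
Chained index = 100 × 1.109805 × 1.186410 × 1.155338 = 152.1215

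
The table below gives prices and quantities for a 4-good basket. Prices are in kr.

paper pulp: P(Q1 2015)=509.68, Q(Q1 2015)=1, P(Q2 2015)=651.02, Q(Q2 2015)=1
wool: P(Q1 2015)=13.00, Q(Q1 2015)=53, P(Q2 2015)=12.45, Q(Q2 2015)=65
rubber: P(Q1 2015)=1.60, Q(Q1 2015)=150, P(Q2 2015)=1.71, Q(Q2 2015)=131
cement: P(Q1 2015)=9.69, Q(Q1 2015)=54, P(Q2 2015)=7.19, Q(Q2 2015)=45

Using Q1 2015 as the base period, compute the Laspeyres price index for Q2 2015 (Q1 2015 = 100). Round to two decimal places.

99.68

Laspeyres price index uses base-period quantities as weights.
ΣP(Q2 2015)·Q(Q1 2015) = 651.02×1 + 12.45×53 + 1.71×150 + 7.19×54 = 651.02 + 659.85 + 256.5 + 388.26 = 1955.63
ΣP(Q1 2015)·Q(Q1 2015) = 509.68×1 + 13.00×53 + 1.60×150 + 9.69×54 = 509.68 + 689 + 240 + 523.26 = 1961.94
Index = 1955.63 / 1961.94 × 100 = 99.6784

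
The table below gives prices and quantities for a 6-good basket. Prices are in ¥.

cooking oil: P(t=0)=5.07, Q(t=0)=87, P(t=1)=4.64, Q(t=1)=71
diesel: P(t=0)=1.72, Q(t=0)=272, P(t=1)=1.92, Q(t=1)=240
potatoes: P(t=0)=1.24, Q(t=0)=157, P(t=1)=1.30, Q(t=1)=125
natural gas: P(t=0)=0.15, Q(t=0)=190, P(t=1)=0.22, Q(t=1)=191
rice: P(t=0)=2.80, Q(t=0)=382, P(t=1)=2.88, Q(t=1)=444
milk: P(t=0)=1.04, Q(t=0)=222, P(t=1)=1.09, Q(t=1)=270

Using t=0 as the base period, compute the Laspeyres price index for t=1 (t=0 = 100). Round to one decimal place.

Laspeyres price index uses base-period quantities as weights.
ΣP(t=1)·Q(t=0) = 4.64×87 + 1.92×272 + 1.30×157 + 0.22×190 + 2.88×382 + 1.09×222 = 403.68 + 522.24 + 204.1 + 41.8 + 1100.16 + 241.98 = 2513.96
ΣP(t=0)·Q(t=0) = 5.07×87 + 1.72×272 + 1.24×157 + 0.15×190 + 2.80×382 + 1.04×222 = 441.09 + 467.84 + 194.68 + 28.5 + 1069.6 + 230.88 = 2432.59
Index = 2513.96 / 2432.59 × 100 = 103.3450

103.3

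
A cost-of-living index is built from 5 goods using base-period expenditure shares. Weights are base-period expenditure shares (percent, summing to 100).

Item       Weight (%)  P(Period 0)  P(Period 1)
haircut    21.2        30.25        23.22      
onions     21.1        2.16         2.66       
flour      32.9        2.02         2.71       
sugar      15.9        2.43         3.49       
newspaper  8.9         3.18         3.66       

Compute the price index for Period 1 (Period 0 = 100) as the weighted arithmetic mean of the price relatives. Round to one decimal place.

119.5

haircut: 21.2 × (23.22/30.25) = 21.2 × 0.767603 = 16.2732
onions: 21.1 × (2.66/2.16) = 21.1 × 1.231481 = 25.9843
flour: 32.9 × (2.71/2.02) = 32.9 × 1.341584 = 44.1381
sugar: 15.9 × (3.49/2.43) = 15.9 × 1.436214 = 22.8358
newspaper: 8.9 × (3.66/3.18) = 8.9 × 1.150943 = 10.2434
Index = Σ wᵢ·(p₁ᵢ/p₀ᵢ) = 16.2732 + 25.9843 + 44.1381 + 22.8358 + 10.2434 = 119.4748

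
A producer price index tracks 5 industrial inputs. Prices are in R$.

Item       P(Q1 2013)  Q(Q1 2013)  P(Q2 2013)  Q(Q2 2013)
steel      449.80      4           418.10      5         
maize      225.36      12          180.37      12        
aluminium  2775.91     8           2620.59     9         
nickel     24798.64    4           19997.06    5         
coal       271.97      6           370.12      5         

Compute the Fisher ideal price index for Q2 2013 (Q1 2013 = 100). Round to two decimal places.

Laspeyres component (base-period weights):
ΣP(Q2 2013)Q(Q1 2013) = 418.10×4 + 180.37×12 + 2620.59×8 + 19997.06×4 + 370.12×6 = 1672.4 + 2164.44 + 20964.72 + 79988.24 + 2220.72 = 107010.52
ΣP(Q1 2013)Q(Q1 2013) = 449.80×4 + 225.36×12 + 2775.91×8 + 24798.64×4 + 271.97×6 = 1799.2 + 2704.32 + 22207.28 + 99194.56 + 1631.82 = 127537.18
L = 107010.52 / 127537.18 × 100 = 83.9054
Paasche component (current-period weights):
ΣP(Q2 2013)Q(Q2 2013) = 418.10×5 + 180.37×12 + 2620.59×9 + 19997.06×5 + 370.12×5 = 2090.5 + 2164.44 + 23585.31 + 99985.3 + 1850.6 = 129676.15
ΣP(Q1 2013)Q(Q2 2013) = 449.80×5 + 225.36×12 + 2775.91×9 + 24798.64×5 + 271.97×5 = 2249 + 2704.32 + 24983.19 + 123993.2 + 1359.85 = 155289.56
P = 129676.15 / 155289.56 × 100 = 83.5060
Fisher = √(L × P) = √(83.9054 × 83.5060) = 83.7055

83.71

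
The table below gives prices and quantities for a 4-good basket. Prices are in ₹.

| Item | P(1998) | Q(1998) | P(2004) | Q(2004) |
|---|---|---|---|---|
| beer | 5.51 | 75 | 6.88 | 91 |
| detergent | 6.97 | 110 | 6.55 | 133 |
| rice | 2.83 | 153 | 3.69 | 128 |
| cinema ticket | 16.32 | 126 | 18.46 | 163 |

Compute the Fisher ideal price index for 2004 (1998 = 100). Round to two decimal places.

112.17

Laspeyres component (base-period weights):
ΣP(2004)Q(1998) = 6.88×75 + 6.55×110 + 3.69×153 + 18.46×126 = 516 + 720.5 + 564.57 + 2325.96 = 4127.03
ΣP(1998)Q(1998) = 5.51×75 + 6.97×110 + 2.83×153 + 16.32×126 = 413.25 + 766.7 + 432.99 + 2056.32 = 3669.26
L = 4127.03 / 3669.26 × 100 = 112.4758
Paasche component (current-period weights):
ΣP(2004)Q(2004) = 6.88×91 + 6.55×133 + 3.69×128 + 18.46×163 = 626.08 + 871.15 + 472.32 + 3008.98 = 4978.53
ΣP(1998)Q(2004) = 5.51×91 + 6.97×133 + 2.83×128 + 16.32×163 = 501.41 + 927.01 + 362.24 + 2660.16 = 4450.82
P = 4978.53 / 4450.82 × 100 = 111.8565
Fisher = √(L × P) = √(112.4758 × 111.8565) = 112.1657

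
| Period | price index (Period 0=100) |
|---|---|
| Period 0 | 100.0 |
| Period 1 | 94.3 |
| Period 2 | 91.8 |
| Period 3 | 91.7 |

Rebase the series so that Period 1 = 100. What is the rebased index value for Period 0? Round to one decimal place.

106.0

Rebased(Period 0) = 100.0 / 94.3 × 100 = 106.0445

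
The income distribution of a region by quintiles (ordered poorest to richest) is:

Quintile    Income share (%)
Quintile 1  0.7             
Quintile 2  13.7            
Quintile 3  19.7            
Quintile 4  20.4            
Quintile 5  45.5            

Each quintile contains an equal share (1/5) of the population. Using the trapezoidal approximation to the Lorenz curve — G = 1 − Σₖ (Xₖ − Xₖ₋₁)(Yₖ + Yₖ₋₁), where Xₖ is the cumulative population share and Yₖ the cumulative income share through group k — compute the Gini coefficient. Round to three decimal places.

Cumulative income shares Yₖ: 0.0070, 0.1440, 0.3410, 0.5450, 1.0000
Σ (Xₖ−Xₖ₋₁)(Yₖ+Yₖ₋₁) = (1/5)(0.0070+0.0000) + (1/5)(0.1440+0.0070) + (1/5)(0.3410+0.1440) + (1/5)(0.5450+0.3410) + (1/5)(1.0000+0.5450)
  = 0.0014 + 0.0302 + 0.0970 + 0.1772 + 0.3090 = 0.6148
G = 1 − 0.6148 = 0.3852

0.385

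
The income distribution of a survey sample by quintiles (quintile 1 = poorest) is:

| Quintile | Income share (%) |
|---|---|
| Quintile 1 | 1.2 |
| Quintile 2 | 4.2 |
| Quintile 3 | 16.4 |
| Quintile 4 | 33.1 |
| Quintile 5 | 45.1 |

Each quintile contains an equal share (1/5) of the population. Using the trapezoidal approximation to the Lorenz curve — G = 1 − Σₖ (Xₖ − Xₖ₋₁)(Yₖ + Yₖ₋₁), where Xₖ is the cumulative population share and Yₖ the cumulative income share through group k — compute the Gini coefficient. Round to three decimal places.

0.467

Cumulative income shares Yₖ: 0.0120, 0.0540, 0.2180, 0.5490, 1.0000
Σ (Xₖ−Xₖ₋₁)(Yₖ+Yₖ₋₁) = (1/5)(0.0120+0.0000) + (1/5)(0.0540+0.0120) + (1/5)(0.2180+0.0540) + (1/5)(0.5490+0.2180) + (1/5)(1.0000+0.5490)
  = 0.0024 + 0.0132 + 0.0544 + 0.1534 + 0.3098 = 0.5332
G = 1 − 0.5332 = 0.4668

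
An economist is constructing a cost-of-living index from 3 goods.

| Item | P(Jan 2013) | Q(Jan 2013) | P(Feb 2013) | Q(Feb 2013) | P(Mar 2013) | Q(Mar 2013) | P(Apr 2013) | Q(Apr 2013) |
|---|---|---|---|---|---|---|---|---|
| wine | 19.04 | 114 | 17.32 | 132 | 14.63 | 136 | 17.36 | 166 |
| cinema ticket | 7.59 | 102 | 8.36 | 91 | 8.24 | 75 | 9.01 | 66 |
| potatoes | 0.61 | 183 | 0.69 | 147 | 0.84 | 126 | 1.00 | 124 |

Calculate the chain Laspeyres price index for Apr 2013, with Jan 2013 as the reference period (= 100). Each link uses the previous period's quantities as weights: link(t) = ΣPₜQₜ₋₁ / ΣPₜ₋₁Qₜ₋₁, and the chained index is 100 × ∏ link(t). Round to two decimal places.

100.33

Link Jan 2013→Feb 2013:
ΣP(Feb 2013)Q(Jan 2013) = 17.32×114 + 8.36×102 + 0.69×183 = 1974.48 + 852.72 + 126.27 = 2953.47
ΣP(Jan 2013)Q(Jan 2013) = 19.04×114 + 7.59×102 + 0.61×183 = 2170.56 + 774.18 + 111.63 = 3056.37
link = 2953.47/3056.37 = 0.966333
Link Feb 2013→Mar 2013:
ΣP(Mar 2013)Q(Feb 2013) = 14.63×132 + 8.24×91 + 0.84×147 = 1931.16 + 749.84 + 123.48 = 2804.48
ΣP(Feb 2013)Q(Feb 2013) = 17.32×132 + 8.36×91 + 0.69×147 = 2286.24 + 760.76 + 101.43 = 3148.43
link = 2804.48/3148.43 = 0.890755
Link Mar 2013→Apr 2013:
ΣP(Apr 2013)Q(Mar 2013) = 17.36×136 + 9.01×75 + 1.00×126 = 2360.96 + 675.75 + 126 = 3162.71
ΣP(Mar 2013)Q(Mar 2013) = 14.63×136 + 8.24×75 + 0.84×126 = 1989.68 + 618 + 105.84 = 2713.52
link = 3162.71/2713.52 = 1.165538
Chained index = 100 × 0.966333 × 0.890755 × 1.165538 = 100.3255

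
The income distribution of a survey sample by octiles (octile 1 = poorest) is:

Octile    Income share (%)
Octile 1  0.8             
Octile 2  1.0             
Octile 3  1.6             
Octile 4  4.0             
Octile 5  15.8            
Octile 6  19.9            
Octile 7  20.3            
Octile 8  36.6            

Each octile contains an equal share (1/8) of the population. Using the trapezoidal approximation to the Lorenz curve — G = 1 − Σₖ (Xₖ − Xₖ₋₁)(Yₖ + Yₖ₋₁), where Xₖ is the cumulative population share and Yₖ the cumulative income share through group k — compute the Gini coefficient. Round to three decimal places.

0.517

Cumulative income shares Yₖ: 0.0080, 0.0180, 0.0340, 0.0740, 0.2320, 0.4310, 0.6340, 1.0000
Σ (Xₖ−Xₖ₋₁)(Yₖ+Yₖ₋₁) = (1/8)(0.0080+0.0000) + (1/8)(0.0180+0.0080) + (1/8)(0.0340+0.0180) + (1/8)(0.0740+0.0340) + (1/8)(0.2320+0.0740) + (1/8)(0.4310+0.2320) + (1/8)(0.6340+0.4310) + (1/8)(1.0000+0.6340)
  = 0.0010 + 0.0033 + 0.0065 + 0.0135 + 0.0383 + 0.0829 + 0.1331 + 0.2042 = 0.4828
G = 1 − 0.4828 = 0.5172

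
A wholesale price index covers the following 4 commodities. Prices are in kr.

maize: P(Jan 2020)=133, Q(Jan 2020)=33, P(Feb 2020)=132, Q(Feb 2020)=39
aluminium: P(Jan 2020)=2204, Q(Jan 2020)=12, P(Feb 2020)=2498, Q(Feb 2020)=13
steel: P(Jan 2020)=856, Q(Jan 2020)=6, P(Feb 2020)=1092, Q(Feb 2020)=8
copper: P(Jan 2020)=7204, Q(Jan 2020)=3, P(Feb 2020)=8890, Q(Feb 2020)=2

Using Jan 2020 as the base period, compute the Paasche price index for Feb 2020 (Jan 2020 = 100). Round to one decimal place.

Paasche price index uses current-period quantities as weights.
ΣP(Feb 2020)·Q(Feb 2020) = 132×39 + 2498×13 + 1092×8 + 8890×2 = 5148 + 32474 + 8736 + 17780 = 64138
ΣP(Jan 2020)·Q(Feb 2020) = 133×39 + 2204×13 + 856×8 + 7204×2 = 5187 + 28652 + 6848 + 14408 = 55095
Index = 64138 / 55095 × 100 = 116.4135

116.4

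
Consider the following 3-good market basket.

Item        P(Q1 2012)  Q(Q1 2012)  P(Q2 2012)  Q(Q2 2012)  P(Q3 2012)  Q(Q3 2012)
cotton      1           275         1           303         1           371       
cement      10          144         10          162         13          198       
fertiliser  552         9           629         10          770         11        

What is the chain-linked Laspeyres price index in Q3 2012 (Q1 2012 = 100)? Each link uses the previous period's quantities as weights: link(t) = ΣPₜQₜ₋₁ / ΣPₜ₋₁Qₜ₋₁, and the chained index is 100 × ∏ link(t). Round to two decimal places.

Link Q1 2012→Q2 2012:
ΣP(Q2 2012)Q(Q1 2012) = 1×275 + 10×144 + 629×9 = 275 + 1440 + 5661 = 7376
ΣP(Q1 2012)Q(Q1 2012) = 1×275 + 10×144 + 552×9 = 275 + 1440 + 4968 = 6683
link = 7376/6683 = 1.103696
Link Q2 2012→Q3 2012:
ΣP(Q3 2012)Q(Q2 2012) = 1×303 + 13×162 + 770×10 = 303 + 2106 + 7700 = 10109
ΣP(Q2 2012)Q(Q2 2012) = 1×303 + 10×162 + 629×10 = 303 + 1620 + 6290 = 8213
link = 10109/8213 = 1.230854
Chained index = 100 × 1.103696 × 1.230854 = 135.8488

135.85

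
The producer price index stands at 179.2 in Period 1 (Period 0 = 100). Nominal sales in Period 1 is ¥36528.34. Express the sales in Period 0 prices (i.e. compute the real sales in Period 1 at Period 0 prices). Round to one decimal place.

20384.1

Real = Nominal ÷ (Index/100) = 36528.34 ÷ (179.2/100)
     = 36528.34 ÷ 1.792 = 20384.1183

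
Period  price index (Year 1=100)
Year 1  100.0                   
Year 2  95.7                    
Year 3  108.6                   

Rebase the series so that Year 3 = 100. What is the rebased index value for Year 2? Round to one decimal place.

88.1

Rebased(Year 2) = 95.7 / 108.6 × 100 = 88.1215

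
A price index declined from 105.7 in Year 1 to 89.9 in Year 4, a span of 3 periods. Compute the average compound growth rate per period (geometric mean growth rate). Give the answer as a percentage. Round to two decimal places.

-5.25%

Growth factor = (89.9/105.7)^(1/3) = (0.850520)^(1/3) = 0.947461
Growth rate = 0.947461 − 1 = -0.052539 = -5.2539%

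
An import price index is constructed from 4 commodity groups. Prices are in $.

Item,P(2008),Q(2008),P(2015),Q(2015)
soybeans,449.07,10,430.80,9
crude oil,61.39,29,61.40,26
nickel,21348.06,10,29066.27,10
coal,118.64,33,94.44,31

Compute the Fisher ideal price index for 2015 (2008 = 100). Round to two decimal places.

Laspeyres component (base-period weights):
ΣP(2015)Q(2008) = 430.80×10 + 61.40×29 + 29066.27×10 + 94.44×33 = 4308 + 1780.6 + 290662.7 + 3116.52 = 299867.82
ΣP(2008)Q(2008) = 449.07×10 + 61.39×29 + 21348.06×10 + 118.64×33 = 4490.7 + 1780.31 + 213480.6 + 3915.12 = 223666.73
L = 299867.82 / 223666.73 × 100 = 134.0690
Paasche component (current-period weights):
ΣP(2015)Q(2015) = 430.80×9 + 61.40×26 + 29066.27×10 + 94.44×31 = 3877.2 + 1596.4 + 290662.7 + 2927.64 = 299063.94
ΣP(2008)Q(2015) = 449.07×9 + 61.39×26 + 21348.06×10 + 118.64×31 = 4041.63 + 1596.14 + 213480.6 + 3677.84 = 222796.21
P = 299063.94 / 222796.21 × 100 = 134.2321
Fisher = √(L × P) = √(134.0690 × 134.2321) = 134.1505

134.15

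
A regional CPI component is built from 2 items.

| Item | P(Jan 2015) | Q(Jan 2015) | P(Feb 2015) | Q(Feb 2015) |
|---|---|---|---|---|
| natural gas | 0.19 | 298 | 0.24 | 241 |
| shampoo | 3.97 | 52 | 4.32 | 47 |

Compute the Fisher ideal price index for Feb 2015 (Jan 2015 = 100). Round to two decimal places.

112.42

Laspeyres component (base-period weights):
ΣP(Feb 2015)Q(Jan 2015) = 0.24×298 + 4.32×52 = 71.52 + 224.64 = 296.16
ΣP(Jan 2015)Q(Jan 2015) = 0.19×298 + 3.97×52 = 56.62 + 206.44 = 263.06
L = 296.16 / 263.06 × 100 = 112.5827
Paasche component (current-period weights):
ΣP(Feb 2015)Q(Feb 2015) = 0.24×241 + 4.32×47 = 57.84 + 203.04 = 260.88
ΣP(Jan 2015)Q(Feb 2015) = 0.19×241 + 3.97×47 = 45.79 + 186.59 = 232.38
P = 260.88 / 232.38 × 100 = 112.2644
Fisher = √(L × P) = √(112.5827 × 112.2644) = 112.4234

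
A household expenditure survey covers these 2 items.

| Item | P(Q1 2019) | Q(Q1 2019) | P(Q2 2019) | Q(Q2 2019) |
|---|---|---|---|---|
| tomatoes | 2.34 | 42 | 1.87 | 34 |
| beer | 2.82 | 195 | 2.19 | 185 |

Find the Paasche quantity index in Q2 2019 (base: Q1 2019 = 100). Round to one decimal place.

Paasche quantity index uses current-period prices as weights.
ΣP(Q2 2019)·Q(Q2 2019) = 1.87×34 + 2.19×185 = 63.58 + 405.15 = 468.73
ΣP(Q2 2019)·Q(Q1 2019) = 1.87×42 + 2.19×195 = 78.54 + 427.05 = 505.59
Index = 468.73 / 505.59 × 100 = 92.7095

92.7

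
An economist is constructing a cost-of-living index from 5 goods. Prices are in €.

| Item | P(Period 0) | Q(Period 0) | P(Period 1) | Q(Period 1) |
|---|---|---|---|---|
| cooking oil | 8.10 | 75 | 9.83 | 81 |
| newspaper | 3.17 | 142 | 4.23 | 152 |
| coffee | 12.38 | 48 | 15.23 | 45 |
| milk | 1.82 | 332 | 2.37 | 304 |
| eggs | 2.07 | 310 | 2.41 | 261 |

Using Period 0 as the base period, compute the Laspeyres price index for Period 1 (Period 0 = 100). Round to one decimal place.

Laspeyres price index uses base-period quantities as weights.
ΣP(Period 1)·Q(Period 0) = 9.83×75 + 4.23×142 + 15.23×48 + 2.37×332 + 2.41×310 = 737.25 + 600.66 + 731.04 + 786.84 + 747.1 = 3602.89
ΣP(Period 0)·Q(Period 0) = 8.10×75 + 3.17×142 + 12.38×48 + 1.82×332 + 2.07×310 = 607.5 + 450.14 + 594.24 + 604.24 + 641.7 = 2897.82
Index = 3602.89 / 2897.82 × 100 = 124.3310

124.3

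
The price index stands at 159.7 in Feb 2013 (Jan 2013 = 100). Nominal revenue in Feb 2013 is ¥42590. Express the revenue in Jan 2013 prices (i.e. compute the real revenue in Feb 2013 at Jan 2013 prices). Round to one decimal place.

26668.8

Real = Nominal ÷ (Index/100) = 42590 ÷ (159.7/100)
     = 42590 ÷ 1.597 = 26668.7539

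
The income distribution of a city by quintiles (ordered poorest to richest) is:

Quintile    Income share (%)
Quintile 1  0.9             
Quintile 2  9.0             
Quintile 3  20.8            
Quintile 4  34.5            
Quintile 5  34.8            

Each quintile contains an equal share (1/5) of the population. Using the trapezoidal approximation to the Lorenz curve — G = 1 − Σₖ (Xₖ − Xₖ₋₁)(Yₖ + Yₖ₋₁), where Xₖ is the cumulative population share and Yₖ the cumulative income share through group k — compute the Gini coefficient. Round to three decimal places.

0.373

Cumulative income shares Yₖ: 0.0090, 0.0990, 0.3070, 0.6520, 1.0000
Σ (Xₖ−Xₖ₋₁)(Yₖ+Yₖ₋₁) = (1/5)(0.0090+0.0000) + (1/5)(0.0990+0.0090) + (1/5)(0.3070+0.0990) + (1/5)(0.6520+0.3070) + (1/5)(1.0000+0.6520)
  = 0.0018 + 0.0216 + 0.0812 + 0.1918 + 0.3304 = 0.6268
G = 1 − 0.6268 = 0.3732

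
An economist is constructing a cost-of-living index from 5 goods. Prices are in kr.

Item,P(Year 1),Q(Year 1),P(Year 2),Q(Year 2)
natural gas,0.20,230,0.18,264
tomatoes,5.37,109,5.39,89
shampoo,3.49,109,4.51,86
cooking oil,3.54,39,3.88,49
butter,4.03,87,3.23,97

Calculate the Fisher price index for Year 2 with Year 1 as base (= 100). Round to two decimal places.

102.58

Laspeyres component (base-period weights):
ΣP(Year 2)Q(Year 1) = 0.18×230 + 5.39×109 + 4.51×109 + 3.88×39 + 3.23×87 = 41.4 + 587.51 + 491.59 + 151.32 + 281.01 = 1552.83
ΣP(Year 1)Q(Year 1) = 0.20×230 + 5.37×109 + 3.49×109 + 3.54×39 + 4.03×87 = 46 + 585.33 + 380.41 + 138.06 + 350.61 = 1500.41
L = 1552.83 / 1500.41 × 100 = 103.4937
Paasche component (current-period weights):
ΣP(Year 2)Q(Year 2) = 0.18×264 + 5.39×89 + 4.51×86 + 3.88×49 + 3.23×97 = 47.52 + 479.71 + 387.86 + 190.12 + 313.31 = 1418.52
ΣP(Year 1)Q(Year 2) = 0.20×264 + 5.37×89 + 3.49×86 + 3.54×49 + 4.03×97 = 52.8 + 477.93 + 300.14 + 173.46 + 390.91 = 1395.24
P = 1418.52 / 1395.24 × 100 = 101.6685
Fisher = √(L × P) = √(103.4937 × 101.6685) = 102.5771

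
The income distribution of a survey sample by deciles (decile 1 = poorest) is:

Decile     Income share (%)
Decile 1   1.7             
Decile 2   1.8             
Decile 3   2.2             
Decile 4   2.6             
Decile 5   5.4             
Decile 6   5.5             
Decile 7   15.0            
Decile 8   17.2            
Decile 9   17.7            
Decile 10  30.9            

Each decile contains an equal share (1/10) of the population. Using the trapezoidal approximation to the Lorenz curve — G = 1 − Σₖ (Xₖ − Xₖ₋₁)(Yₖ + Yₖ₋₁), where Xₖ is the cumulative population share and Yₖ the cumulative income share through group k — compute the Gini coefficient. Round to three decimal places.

Cumulative income shares Yₖ: 0.0170, 0.0350, 0.0570, 0.0830, 0.1370, 0.1920, 0.3420, 0.5140, 0.6910, 1.0000
Σ (Xₖ−Xₖ₋₁)(Yₖ+Yₖ₋₁) = (1/10)(0.0170+0.0000) + (1/10)(0.0350+0.0170) + (1/10)(0.0570+0.0350) + (1/10)(0.0830+0.0570) + (1/10)(0.1370+0.0830) + (1/10)(0.1920+0.1370) + (1/10)(0.3420+0.1920) + (1/10)(0.5140+0.3420) + (1/10)(0.6910+0.5140) + (1/10)(1.0000+0.6910)
  = 0.0017 + 0.0052 + 0.0092 + 0.0140 + 0.0220 + 0.0329 + 0.0534 + 0.0856 + 0.1205 + 0.1691 = 0.5136
G = 1 − 0.5136 = 0.4864

0.486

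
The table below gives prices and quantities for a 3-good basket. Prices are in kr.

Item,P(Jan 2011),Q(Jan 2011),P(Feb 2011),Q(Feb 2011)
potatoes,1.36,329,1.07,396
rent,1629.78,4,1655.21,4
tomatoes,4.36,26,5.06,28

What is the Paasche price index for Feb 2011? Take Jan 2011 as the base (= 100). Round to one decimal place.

100.1

Paasche price index uses current-period quantities as weights.
ΣP(Feb 2011)·Q(Feb 2011) = 1.07×396 + 1655.21×4 + 5.06×28 = 423.72 + 6620.84 + 141.68 = 7186.24
ΣP(Jan 2011)·Q(Feb 2011) = 1.36×396 + 1629.78×4 + 4.36×28 = 538.56 + 6519.12 + 122.08 = 7179.76
Index = 7186.24 / 7179.76 × 100 = 100.0903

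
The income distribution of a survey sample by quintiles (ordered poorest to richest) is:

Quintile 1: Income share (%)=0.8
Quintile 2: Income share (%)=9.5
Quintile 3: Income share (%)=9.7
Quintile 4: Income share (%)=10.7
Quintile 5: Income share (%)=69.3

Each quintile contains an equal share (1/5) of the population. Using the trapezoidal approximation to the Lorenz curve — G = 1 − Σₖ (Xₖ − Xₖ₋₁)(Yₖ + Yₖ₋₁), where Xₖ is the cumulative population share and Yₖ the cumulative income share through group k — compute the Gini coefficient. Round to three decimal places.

0.553

Cumulative income shares Yₖ: 0.0080, 0.1030, 0.2000, 0.3070, 1.0000
Σ (Xₖ−Xₖ₋₁)(Yₖ+Yₖ₋₁) = (1/5)(0.0080+0.0000) + (1/5)(0.1030+0.0080) + (1/5)(0.2000+0.1030) + (1/5)(0.3070+0.2000) + (1/5)(1.0000+0.3070)
  = 0.0016 + 0.0222 + 0.0606 + 0.1014 + 0.2614 = 0.4472
G = 1 − 0.4472 = 0.5528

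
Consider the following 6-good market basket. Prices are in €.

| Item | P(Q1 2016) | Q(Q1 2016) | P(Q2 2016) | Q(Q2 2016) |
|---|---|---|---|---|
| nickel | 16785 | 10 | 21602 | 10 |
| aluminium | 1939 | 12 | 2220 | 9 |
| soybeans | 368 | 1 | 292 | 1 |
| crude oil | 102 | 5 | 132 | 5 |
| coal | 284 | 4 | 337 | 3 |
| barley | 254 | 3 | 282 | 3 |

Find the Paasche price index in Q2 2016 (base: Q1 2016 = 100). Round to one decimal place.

127.2

Paasche price index uses current-period quantities as weights.
ΣP(Q2 2016)·Q(Q2 2016) = 21602×10 + 2220×9 + 292×1 + 132×5 + 337×3 + 282×3 = 216020 + 19980 + 292 + 660 + 1011 + 846 = 238809
ΣP(Q1 2016)·Q(Q2 2016) = 16785×10 + 1939×9 + 368×1 + 102×5 + 284×3 + 254×3 = 167850 + 17451 + 368 + 510 + 852 + 762 = 187793
Index = 238809 / 187793 × 100 = 127.1661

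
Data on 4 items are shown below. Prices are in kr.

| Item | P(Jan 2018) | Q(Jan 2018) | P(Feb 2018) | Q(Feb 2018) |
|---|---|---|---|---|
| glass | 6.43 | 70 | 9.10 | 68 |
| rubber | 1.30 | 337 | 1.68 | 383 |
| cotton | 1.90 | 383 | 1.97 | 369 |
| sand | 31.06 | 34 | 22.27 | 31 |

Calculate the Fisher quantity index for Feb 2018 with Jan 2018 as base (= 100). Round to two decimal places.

97.98

Laspeyres component (base-period weights):
ΣP(Jan 2018)Q(Feb 2018) = 6.43×68 + 1.30×383 + 1.90×369 + 31.06×31 = 437.24 + 497.9 + 701.1 + 962.86 = 2599.1
ΣP(Jan 2018)Q(Jan 2018) = 6.43×70 + 1.30×337 + 1.90×383 + 31.06×34 = 450.1 + 438.1 + 727.7 + 1056.04 = 2671.94
L = 2599.1 / 2671.94 × 100 = 97.2739
Paasche component (current-period weights):
ΣP(Feb 2018)Q(Feb 2018) = 9.10×68 + 1.68×383 + 1.97×369 + 22.27×31 = 618.8 + 643.44 + 726.93 + 690.37 = 2679.54
ΣP(Feb 2018)Q(Jan 2018) = 9.10×70 + 1.68×337 + 1.97×383 + 22.27×34 = 637 + 566.16 + 754.51 + 757.18 = 2714.85
P = 2679.54 / 2714.85 × 100 = 98.6994
Fisher = √(L × P) = √(97.2739 × 98.6994) = 97.9840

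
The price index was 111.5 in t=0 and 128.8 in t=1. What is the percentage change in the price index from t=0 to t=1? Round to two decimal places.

15.52%

Change = (128.8 − 111.5) / 111.5 × 100
       = 17.3 / 111.5 × 100 = 15.5157%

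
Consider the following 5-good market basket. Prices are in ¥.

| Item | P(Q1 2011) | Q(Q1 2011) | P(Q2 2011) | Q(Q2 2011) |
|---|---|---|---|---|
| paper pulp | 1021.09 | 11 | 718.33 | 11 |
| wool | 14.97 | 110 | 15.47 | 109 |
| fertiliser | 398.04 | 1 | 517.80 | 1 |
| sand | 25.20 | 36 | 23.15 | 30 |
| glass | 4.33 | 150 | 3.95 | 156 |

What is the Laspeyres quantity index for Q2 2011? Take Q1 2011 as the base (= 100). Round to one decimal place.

Laspeyres quantity index uses base-period prices as weights.
ΣP(Q1 2011)·Q(Q2 2011) = 1021.09×11 + 14.97×109 + 398.04×1 + 25.20×30 + 4.33×156 = 11231.99 + 1631.73 + 398.04 + 756 + 675.48 = 14693.24
ΣP(Q1 2011)·Q(Q1 2011) = 1021.09×11 + 14.97×110 + 398.04×1 + 25.20×36 + 4.33×150 = 11231.99 + 1646.7 + 398.04 + 907.2 + 649.5 = 14833.43
Index = 14693.24 / 14833.43 × 100 = 99.0549

99.1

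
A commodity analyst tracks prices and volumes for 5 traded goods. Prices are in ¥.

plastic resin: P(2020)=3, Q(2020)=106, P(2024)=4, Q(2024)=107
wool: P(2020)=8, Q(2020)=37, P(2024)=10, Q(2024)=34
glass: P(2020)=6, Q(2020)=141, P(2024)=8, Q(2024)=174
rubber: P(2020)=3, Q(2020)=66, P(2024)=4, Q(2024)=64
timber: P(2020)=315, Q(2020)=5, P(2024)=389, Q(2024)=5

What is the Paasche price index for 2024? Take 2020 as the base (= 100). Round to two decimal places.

128.11

Paasche price index uses current-period quantities as weights.
ΣP(2024)·Q(2024) = 4×107 + 10×34 + 8×174 + 4×64 + 389×5 = 428 + 340 + 1392 + 256 + 1945 = 4361
ΣP(2020)·Q(2024) = 3×107 + 8×34 + 6×174 + 3×64 + 315×5 = 321 + 272 + 1044 + 192 + 1575 = 3404
Index = 4361 / 3404 × 100 = 128.1140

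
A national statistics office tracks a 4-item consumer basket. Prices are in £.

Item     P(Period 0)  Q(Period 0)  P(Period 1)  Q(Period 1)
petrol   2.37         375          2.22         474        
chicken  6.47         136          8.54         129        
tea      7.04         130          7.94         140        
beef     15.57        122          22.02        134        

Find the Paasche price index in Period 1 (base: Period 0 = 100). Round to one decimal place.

123.6

Paasche price index uses current-period quantities as weights.
ΣP(Period 1)·Q(Period 1) = 2.22×474 + 8.54×129 + 7.94×140 + 22.02×134 = 1052.28 + 1101.66 + 1111.6 + 2950.68 = 6216.22
ΣP(Period 0)·Q(Period 1) = 2.37×474 + 6.47×129 + 7.04×140 + 15.57×134 = 1123.38 + 834.63 + 985.6 + 2086.38 = 5029.99
Index = 6216.22 / 5029.99 × 100 = 123.5831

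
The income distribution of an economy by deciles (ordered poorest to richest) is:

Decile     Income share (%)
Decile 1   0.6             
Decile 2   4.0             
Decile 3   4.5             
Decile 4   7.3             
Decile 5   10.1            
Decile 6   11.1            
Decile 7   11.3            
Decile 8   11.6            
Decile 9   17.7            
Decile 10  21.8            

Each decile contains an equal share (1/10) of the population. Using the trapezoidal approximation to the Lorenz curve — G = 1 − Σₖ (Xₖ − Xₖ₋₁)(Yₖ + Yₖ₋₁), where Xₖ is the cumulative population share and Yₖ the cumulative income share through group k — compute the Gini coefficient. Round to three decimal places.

0.335

Cumulative income shares Yₖ: 0.0060, 0.0460, 0.0910, 0.1640, 0.2650, 0.3760, 0.4890, 0.6050, 0.7820, 1.0000
Σ (Xₖ−Xₖ₋₁)(Yₖ+Yₖ₋₁) = (1/10)(0.0060+0.0000) + (1/10)(0.0460+0.0060) + (1/10)(0.0910+0.0460) + (1/10)(0.1640+0.0910) + (1/10)(0.2650+0.1640) + (1/10)(0.3760+0.2650) + (1/10)(0.4890+0.3760) + (1/10)(0.6050+0.4890) + (1/10)(0.7820+0.6050) + (1/10)(1.0000+0.7820)
  = 0.0006 + 0.0052 + 0.0137 + 0.0255 + 0.0429 + 0.0641 + 0.0865 + 0.1094 + 0.1387 + 0.1782 = 0.6648
G = 1 − 0.6648 = 0.3352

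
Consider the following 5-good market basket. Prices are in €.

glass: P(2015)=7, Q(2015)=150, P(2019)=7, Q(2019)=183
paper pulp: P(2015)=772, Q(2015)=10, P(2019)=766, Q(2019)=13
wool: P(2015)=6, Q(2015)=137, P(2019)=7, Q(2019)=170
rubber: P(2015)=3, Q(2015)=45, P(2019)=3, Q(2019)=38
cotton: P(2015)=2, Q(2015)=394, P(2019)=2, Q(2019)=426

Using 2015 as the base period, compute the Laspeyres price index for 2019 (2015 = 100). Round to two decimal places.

Laspeyres price index uses base-period quantities as weights.
ΣP(2019)·Q(2015) = 7×150 + 766×10 + 7×137 + 3×45 + 2×394 = 1050 + 7660 + 959 + 135 + 788 = 10592
ΣP(2015)·Q(2015) = 7×150 + 772×10 + 6×137 + 3×45 + 2×394 = 1050 + 7720 + 822 + 135 + 788 = 10515
Index = 10592 / 10515 × 100 = 100.7323

100.73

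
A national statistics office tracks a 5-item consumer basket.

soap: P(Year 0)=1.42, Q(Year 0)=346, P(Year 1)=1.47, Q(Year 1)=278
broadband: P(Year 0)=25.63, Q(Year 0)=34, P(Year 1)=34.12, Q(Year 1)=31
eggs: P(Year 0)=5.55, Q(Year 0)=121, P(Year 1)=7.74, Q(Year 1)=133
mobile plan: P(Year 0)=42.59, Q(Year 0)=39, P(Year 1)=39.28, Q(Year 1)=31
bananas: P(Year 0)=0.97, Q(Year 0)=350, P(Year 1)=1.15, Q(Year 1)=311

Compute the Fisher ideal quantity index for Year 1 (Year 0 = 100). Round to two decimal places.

88.82

Laspeyres component (base-period weights):
ΣP(Year 0)Q(Year 1) = 1.42×278 + 25.63×31 + 5.55×133 + 42.59×31 + 0.97×311 = 394.76 + 794.53 + 738.15 + 1320.29 + 301.67 = 3549.4
ΣP(Year 0)Q(Year 0) = 1.42×346 + 25.63×34 + 5.55×121 + 42.59×39 + 0.97×350 = 491.32 + 871.42 + 671.55 + 1661.01 + 339.5 = 4034.8
L = 3549.4 / 4034.8 × 100 = 87.9697
Paasche component (current-period weights):
ΣP(Year 1)Q(Year 1) = 1.47×278 + 34.12×31 + 7.74×133 + 39.28×31 + 1.15×311 = 408.66 + 1057.72 + 1029.42 + 1217.68 + 357.65 = 4071.13
ΣP(Year 1)Q(Year 0) = 1.47×346 + 34.12×34 + 7.74×121 + 39.28×39 + 1.15×350 = 508.62 + 1160.08 + 936.54 + 1531.92 + 402.5 = 4539.66
P = 4071.13 / 4539.66 × 100 = 89.6792
Fisher = √(L × P) = √(87.9697 × 89.6792) = 88.8203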